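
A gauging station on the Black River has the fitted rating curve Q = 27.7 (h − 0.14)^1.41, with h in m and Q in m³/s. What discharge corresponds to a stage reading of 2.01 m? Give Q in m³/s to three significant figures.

Q = 27.7 × (2.01 − 0.14)^1.41 = 27.7 × 1.87^1.41 = 66.95 m³/s

67.0 m³/s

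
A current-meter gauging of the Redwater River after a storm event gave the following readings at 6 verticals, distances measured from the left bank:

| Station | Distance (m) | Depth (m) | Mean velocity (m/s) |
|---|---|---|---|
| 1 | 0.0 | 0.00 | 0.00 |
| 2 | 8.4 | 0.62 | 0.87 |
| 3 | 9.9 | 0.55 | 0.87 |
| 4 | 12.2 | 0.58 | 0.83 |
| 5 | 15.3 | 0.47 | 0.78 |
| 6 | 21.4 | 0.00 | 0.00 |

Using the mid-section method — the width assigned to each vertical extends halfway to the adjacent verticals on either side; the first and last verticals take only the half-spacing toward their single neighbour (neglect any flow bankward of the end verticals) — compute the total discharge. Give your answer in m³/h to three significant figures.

23600 m³/h

w_2 = (9.9 − 0.0)/2 = 4.95 m; q_2 = 0.87 × 0.62 × 4.95 = 2.670 m³/s
w_3 = (12.2 − 8.4)/2 = 1.9 m; q_3 = 0.87 × 0.55 × 1.9 = 0.9092 m³/s
w_4 = (15.3 − 9.9)/2 = 2.7 m; q_4 = 0.83 × 0.58 × 2.7 = 1.300 m³/s
w_5 = (21.4 − 12.2)/2 = 4.6 m; q_5 = 0.78 × 0.47 × 4.6 = 1.686 m³/s
Stations 1, 6 contribute zero (depth or velocity is 0).
Q = Σ qᵢ = 6.565 m³/s
= 6.565 × 3600 = 23640 m³/h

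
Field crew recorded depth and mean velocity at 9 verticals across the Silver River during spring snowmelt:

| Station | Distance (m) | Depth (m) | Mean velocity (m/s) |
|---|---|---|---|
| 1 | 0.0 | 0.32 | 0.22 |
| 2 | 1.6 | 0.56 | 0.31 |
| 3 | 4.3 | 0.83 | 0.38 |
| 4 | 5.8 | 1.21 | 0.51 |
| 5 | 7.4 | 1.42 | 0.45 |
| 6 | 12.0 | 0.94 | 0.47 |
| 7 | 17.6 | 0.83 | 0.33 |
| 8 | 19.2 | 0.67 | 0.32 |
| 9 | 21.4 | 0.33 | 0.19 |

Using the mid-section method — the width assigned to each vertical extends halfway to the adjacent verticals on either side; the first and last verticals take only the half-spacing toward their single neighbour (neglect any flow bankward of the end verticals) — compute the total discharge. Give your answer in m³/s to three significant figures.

w_1 = (1.6 − 0.0)/2 = 0.8 m; q_1 = 0.22 × 0.32 × 0.8 = 0.05632 m³/s
w_2 = (4.3 − 0.0)/2 = 2.15 m; q_2 = 0.31 × 0.56 × 2.15 = 0.3732 m³/s
w_3 = (5.8 − 1.6)/2 = 2.1 m; q_3 = 0.38 × 0.83 × 2.1 = 0.6623 m³/s
w_4 = (7.4 − 4.3)/2 = 1.55 m; q_4 = 0.51 × 1.21 × 1.55 = 0.9565 m³/s
w_5 = (12.0 − 5.8)/2 = 3.1 m; q_5 = 0.45 × 1.42 × 3.1 = 1.981 m³/s
w_6 = (17.6 − 7.4)/2 = 5.1 m; q_6 = 0.47 × 0.94 × 5.1 = 2.253 m³/s
w_7 = (19.2 − 12.0)/2 = 3.6 m; q_7 = 0.33 × 0.83 × 3.6 = 0.9860 m³/s
w_8 = (21.4 − 17.6)/2 = 1.9 m; q_8 = 0.32 × 0.67 × 1.9 = 0.4074 m³/s
w_9 = (21.4 − 19.2)/2 = 1.1 m; q_9 = 0.19 × 0.33 × 1.1 = 0.06897 m³/s
Q = Σ qᵢ = 7.745 m³/s

7.74 m³/s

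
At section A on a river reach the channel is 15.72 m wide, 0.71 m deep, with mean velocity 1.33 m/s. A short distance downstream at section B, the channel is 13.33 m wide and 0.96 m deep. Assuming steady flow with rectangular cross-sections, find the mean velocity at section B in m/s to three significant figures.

Q = A₁V₁ = (15.72×0.71) × 1.33 = 14.84 m³/s
A₂ = 13.33 × 0.96 = 12.80 m²
V₂ = Q/A₂ = 14.84/12.80 = 1.160 m/s

1.16 m/s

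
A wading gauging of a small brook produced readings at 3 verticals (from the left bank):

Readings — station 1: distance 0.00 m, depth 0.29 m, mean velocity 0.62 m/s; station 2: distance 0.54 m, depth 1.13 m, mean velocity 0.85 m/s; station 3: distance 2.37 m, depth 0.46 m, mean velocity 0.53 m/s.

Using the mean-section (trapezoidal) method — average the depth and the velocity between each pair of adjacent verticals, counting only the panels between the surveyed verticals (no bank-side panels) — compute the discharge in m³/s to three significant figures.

1.29 m³/s

Panel 1-2: Δb = 0.54 m, d̄ = (0.29+1.13)/2 = 0.71, v̄ = (0.62+0.85)/2 = 0.735 → q = 0.54×0.71×0.735 = 0.2818 m³/s
Panel 2-3: Δb = 1.83 m, d̄ = (1.13+0.46)/2 = 0.795, v̄ = (0.85+0.53)/2 = 0.69 → q = 1.83×0.795×0.69 = 1.004 m³/s
Q = Σ q = 1.286 m³/s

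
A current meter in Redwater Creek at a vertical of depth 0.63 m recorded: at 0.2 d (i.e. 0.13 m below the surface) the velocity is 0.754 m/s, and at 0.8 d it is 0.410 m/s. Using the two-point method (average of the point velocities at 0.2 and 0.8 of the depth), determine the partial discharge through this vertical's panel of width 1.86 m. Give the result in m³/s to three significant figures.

v̄ = (0.754 + 0.410) / 2 = 0.5820 m/s
q = v̄ × d × w = 0.5820 × 0.63 × 1.86 = 0.6820 m³/s

0.682 m³/s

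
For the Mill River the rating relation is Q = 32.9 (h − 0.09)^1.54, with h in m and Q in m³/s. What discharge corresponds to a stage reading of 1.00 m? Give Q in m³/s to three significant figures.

Q = 32.9 × (1.00 − 0.09)^1.54 = 32.9 × 0.91^1.54 = 28.45 m³/s

28.5 m³/s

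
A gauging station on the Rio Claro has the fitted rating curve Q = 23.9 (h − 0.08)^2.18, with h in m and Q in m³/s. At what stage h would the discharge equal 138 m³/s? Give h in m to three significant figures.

2.32 m

h − h₀ = (Q/C)^(1/b) = (138/23.9)^(1/2.18) = 2.235 m
h = 0.08 + 2.235 = 2.315 m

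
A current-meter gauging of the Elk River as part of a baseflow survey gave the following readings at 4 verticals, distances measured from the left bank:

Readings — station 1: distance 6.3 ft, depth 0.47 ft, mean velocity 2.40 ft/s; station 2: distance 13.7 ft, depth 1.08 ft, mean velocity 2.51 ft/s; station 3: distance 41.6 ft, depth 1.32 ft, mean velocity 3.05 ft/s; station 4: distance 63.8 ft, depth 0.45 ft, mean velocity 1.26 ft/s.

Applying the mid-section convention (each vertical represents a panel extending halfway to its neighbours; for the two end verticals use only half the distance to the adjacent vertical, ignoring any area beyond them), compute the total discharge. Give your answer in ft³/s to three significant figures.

w_1 = (13.7 − 6.3)/2 = 3.7 ft; q_1 = 2.40 × 0.47 × 3.7 = 4.174 ft³/s
w_2 = (41.6 − 6.3)/2 = 17.65 ft; q_2 = 2.51 × 1.08 × 17.65 = 47.85 ft³/s
w_3 = (63.8 − 13.7)/2 = 25.05 ft; q_3 = 3.05 × 1.32 × 25.05 = 100.9 ft³/s
w_4 = (63.8 − 41.6)/2 = 11.1 ft; q_4 = 1.26 × 0.45 × 11.1 = 6.294 ft³/s
Q = Σ qᵢ = 159.2 ft³/s

159 ft³/s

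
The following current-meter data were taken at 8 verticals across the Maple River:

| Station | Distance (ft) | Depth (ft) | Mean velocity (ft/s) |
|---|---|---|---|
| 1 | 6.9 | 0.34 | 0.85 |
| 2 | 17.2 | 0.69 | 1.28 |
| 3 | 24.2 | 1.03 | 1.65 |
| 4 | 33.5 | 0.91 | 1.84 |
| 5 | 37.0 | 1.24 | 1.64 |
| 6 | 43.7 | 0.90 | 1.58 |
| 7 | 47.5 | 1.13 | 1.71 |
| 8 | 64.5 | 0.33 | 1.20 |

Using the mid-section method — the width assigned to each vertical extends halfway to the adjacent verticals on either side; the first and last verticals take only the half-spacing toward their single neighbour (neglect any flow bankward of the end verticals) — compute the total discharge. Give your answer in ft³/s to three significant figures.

75.0 ft³/s

w_1 = (17.2 − 6.9)/2 = 5.15 ft; q_1 = 0.85 × 0.34 × 5.15 = 1.488 ft³/s
w_2 = (24.2 − 6.9)/2 = 8.65 ft; q_2 = 1.28 × 0.69 × 8.65 = 7.640 ft³/s
w_3 = (33.5 − 17.2)/2 = 8.15 ft; q_3 = 1.65 × 1.03 × 8.15 = 13.85 ft³/s
w_4 = (37.0 − 24.2)/2 = 6.4 ft; q_4 = 1.84 × 0.91 × 6.4 = 10.72 ft³/s
w_5 = (43.7 − 33.5)/2 = 5.1 ft; q_5 = 1.64 × 1.24 × 5.1 = 10.37 ft³/s
w_6 = (47.5 − 37.0)/2 = 5.25 ft; q_6 = 1.58 × 0.90 × 5.25 = 7.466 ft³/s
w_7 = (64.5 − 43.7)/2 = 10.4 ft; q_7 = 1.71 × 1.13 × 10.4 = 20.10 ft³/s
w_8 = (64.5 − 47.5)/2 = 8.5 ft; q_8 = 1.20 × 0.33 × 8.5 = 3.366 ft³/s
Q = Σ qᵢ = 74.99 ft³/s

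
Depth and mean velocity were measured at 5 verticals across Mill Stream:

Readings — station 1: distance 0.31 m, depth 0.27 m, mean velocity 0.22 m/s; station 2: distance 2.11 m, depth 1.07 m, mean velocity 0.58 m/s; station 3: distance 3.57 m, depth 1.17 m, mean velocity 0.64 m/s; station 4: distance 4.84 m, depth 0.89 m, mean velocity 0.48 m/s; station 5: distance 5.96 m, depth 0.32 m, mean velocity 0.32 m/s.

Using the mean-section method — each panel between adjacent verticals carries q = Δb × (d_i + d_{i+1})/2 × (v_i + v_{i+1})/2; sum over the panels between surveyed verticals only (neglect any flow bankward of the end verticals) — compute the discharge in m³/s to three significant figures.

Panel 1-2: Δb = 1.8 m, d̄ = (0.27+1.07)/2 = 0.67, v̄ = (0.22+0.58)/2 = 0.4 → q = 1.8×0.67×0.4 = 0.4824 m³/s
Panel 2-3: Δb = 1.46 m, d̄ = (1.07+1.17)/2 = 1.12, v̄ = (0.58+0.64)/2 = 0.61 → q = 1.46×1.12×0.61 = 0.9975 m³/s
Panel 3-4: Δb = 1.27 m, d̄ = (1.17+0.89)/2 = 1.03, v̄ = (0.64+0.48)/2 = 0.56 → q = 1.27×1.03×0.56 = 0.7325 m³/s
Panel 4-5: Δb = 1.12 m, d̄ = (0.89+0.32)/2 = 0.605, v̄ = (0.48+0.32)/2 = 0.4 → q = 1.12×0.605×0.4 = 0.2710 m³/s
Q = Σ q = 2.483 m³/s

2.48 m³/s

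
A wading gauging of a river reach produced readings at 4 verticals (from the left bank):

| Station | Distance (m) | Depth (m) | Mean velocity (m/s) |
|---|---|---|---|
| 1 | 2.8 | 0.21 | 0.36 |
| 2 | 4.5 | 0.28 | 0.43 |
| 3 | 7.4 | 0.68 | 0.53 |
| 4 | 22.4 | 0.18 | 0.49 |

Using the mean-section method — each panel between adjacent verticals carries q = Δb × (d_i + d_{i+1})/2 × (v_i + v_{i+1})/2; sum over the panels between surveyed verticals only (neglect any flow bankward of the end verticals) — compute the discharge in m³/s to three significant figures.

4.12 m³/s

Panel 1-2: Δb = 1.7 m, d̄ = (0.21+0.28)/2 = 0.245, v̄ = (0.36+0.43)/2 = 0.395 → q = 1.7×0.245×0.395 = 0.1645 m³/s
Panel 2-3: Δb = 2.9 m, d̄ = (0.28+0.68)/2 = 0.48, v̄ = (0.43+0.53)/2 = 0.48 → q = 2.9×0.48×0.48 = 0.6682 m³/s
Panel 3-4: Δb = 15 m, d̄ = (0.68+0.18)/2 = 0.43, v̄ = (0.53+0.49)/2 = 0.51 → q = 15×0.43×0.51 = 3.290 m³/s
Q = Σ q = 4.122 m³/s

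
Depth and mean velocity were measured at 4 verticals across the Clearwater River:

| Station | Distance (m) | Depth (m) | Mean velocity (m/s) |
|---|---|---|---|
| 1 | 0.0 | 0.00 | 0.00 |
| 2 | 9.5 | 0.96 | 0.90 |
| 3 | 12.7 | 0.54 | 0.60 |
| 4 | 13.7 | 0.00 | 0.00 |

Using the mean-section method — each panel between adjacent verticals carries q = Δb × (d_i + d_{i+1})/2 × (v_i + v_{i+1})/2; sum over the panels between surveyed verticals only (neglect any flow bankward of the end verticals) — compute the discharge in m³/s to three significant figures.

3.93 m³/s

Panel 1-2: Δb = 9.5 m, d̄ = (0.00+0.96)/2 = 0.48, v̄ = (0.00+0.90)/2 = 0.45 → q = 9.5×0.48×0.45 = 2.052 m³/s
Panel 2-3: Δb = 3.2 m, d̄ = (0.96+0.54)/2 = 0.75, v̄ = (0.90+0.60)/2 = 0.75 → q = 3.2×0.75×0.75 = 1.800 m³/s
Panel 3-4: Δb = 1 m, d̄ = (0.54+0.00)/2 = 0.27, v̄ = (0.60+0.00)/2 = 0.3 → q = 1×0.27×0.3 = 0.08100 m³/s
Q = Σ q = 3.933 m³/s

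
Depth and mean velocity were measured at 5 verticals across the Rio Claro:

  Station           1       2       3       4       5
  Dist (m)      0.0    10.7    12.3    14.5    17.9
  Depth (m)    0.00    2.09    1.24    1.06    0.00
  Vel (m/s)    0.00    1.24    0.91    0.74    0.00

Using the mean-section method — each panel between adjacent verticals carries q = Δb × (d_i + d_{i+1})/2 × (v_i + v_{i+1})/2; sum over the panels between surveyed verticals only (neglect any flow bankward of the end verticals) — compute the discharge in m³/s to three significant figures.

12.6 m³/s

Panel 1-2: Δb = 10.7 m, d̄ = (0.00+2.09)/2 = 1.045, v̄ = (0.00+1.24)/2 = 0.62 → q = 10.7×1.045×0.62 = 6.933 m³/s
Panel 2-3: Δb = 1.6 m, d̄ = (2.09+1.24)/2 = 1.665, v̄ = (1.24+0.91)/2 = 1.075 → q = 1.6×1.665×1.075 = 2.864 m³/s
Panel 3-4: Δb = 2.2 m, d̄ = (1.24+1.06)/2 = 1.15, v̄ = (0.91+0.74)/2 = 0.825 → q = 2.2×1.15×0.825 = 2.087 m³/s
Panel 4-5: Δb = 3.4 m, d̄ = (1.06+0.00)/2 = 0.53, v̄ = (0.74+0.00)/2 = 0.37 → q = 3.4×0.53×0.37 = 0.6667 m³/s
Q = Σ q = 12.55 m³/s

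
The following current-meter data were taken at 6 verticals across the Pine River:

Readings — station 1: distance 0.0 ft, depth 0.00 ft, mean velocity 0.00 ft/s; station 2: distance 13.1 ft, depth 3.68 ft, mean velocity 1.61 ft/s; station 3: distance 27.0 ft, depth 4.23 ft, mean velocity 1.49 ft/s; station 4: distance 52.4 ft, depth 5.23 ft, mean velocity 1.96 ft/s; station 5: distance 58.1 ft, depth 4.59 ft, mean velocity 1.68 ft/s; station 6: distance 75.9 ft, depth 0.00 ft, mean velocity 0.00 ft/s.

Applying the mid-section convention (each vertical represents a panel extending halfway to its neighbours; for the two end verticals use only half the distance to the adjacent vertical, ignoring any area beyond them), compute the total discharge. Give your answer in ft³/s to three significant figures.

w_2 = (27.0 − 0.0)/2 = 13.5 ft; q_2 = 1.61 × 3.68 × 13.5 = 79.98 ft³/s
w_3 = (52.4 − 13.1)/2 = 19.65 ft; q_3 = 1.49 × 4.23 × 19.65 = 123.8 ft³/s
w_4 = (58.1 − 27.0)/2 = 15.55 ft; q_4 = 1.96 × 5.23 × 15.55 = 159.4 ft³/s
w_5 = (75.9 − 52.4)/2 = 11.75 ft; q_5 = 1.68 × 4.59 × 11.75 = 90.61 ft³/s
Stations 1, 6 contribute zero (depth or velocity is 0).
Q = Σ qᵢ = 453.8 ft³/s

454 ft³/s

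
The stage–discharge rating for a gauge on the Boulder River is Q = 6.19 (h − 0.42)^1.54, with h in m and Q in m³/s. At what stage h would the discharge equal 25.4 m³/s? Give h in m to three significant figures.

h − h₀ = (Q/C)^(1/b) = (25.4/6.19)^(1/1.54) = 2.501 m
h = 0.42 + 2.501 = 2.921 m

2.92 m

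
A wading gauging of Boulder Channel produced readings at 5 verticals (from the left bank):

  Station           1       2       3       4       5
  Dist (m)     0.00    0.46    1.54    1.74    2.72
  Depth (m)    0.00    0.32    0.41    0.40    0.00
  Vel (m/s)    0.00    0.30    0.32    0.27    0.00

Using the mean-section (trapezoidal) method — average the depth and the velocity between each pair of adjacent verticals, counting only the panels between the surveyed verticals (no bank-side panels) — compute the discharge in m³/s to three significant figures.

Panel 1-2: Δb = 0.46 m, d̄ = (0.00+0.32)/2 = 0.16, v̄ = (0.00+0.30)/2 = 0.15 → q = 0.46×0.16×0.15 = 0.01104 m³/s
Panel 2-3: Δb = 1.08 m, d̄ = (0.32+0.41)/2 = 0.365, v̄ = (0.30+0.32)/2 = 0.31 → q = 1.08×0.365×0.31 = 0.1222 m³/s
Panel 3-4: Δb = 0.2 m, d̄ = (0.41+0.40)/2 = 0.405, v̄ = (0.32+0.27)/2 = 0.295 → q = 0.2×0.405×0.295 = 0.02390 m³/s
Panel 4-5: Δb = 0.98 m, d̄ = (0.40+0.00)/2 = 0.2, v̄ = (0.27+0.00)/2 = 0.135 → q = 0.98×0.2×0.135 = 0.02646 m³/s
Q = Σ q = 0.1836 m³/s

0.184 m³/s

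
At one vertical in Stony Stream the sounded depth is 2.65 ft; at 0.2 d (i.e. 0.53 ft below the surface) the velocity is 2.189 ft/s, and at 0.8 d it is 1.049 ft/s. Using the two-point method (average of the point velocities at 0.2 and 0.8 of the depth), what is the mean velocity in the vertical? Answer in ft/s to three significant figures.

v̄ = (2.189 + 1.049) / 2 = 1.619 ft/s

1.62 ft/s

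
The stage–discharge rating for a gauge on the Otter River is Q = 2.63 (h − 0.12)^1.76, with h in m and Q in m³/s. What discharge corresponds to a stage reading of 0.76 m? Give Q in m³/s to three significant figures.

Q = 2.63 × (0.76 − 0.12)^1.76 = 2.63 × 0.64^1.76 = 1.199 m³/s

1.20 m³/s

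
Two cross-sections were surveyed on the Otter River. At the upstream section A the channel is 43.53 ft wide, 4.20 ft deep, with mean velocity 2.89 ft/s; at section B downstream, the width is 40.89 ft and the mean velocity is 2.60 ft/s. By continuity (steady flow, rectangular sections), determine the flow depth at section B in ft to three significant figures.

4.97 ft

Q = A₁V₁ = (43.53×4.20) × 2.89 = 528.4 ft³/s
d₂ = Q/(b₂ V₂) = 528.4/(40.89×2.60) = 4.970 ft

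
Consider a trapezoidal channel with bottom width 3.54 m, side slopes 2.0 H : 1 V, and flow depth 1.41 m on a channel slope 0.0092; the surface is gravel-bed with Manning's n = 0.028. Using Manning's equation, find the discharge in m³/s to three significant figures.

28.9 m³/s

A = (b + z·y)·y = (3.54 + 2.0×1.41)×1.41 = 8.968 m²
P = b + 2y√(1+z²) = 3.54 + 2×1.41×√(1+2.0²) = 9.846 m
R = A/P = 8.968/9.846 = 0.9108 m
Q = (1/n)·A·R^(2/3)·S^(1/2) = (1/0.028) × 8.968 × 0.9108^(2/3) × 0.0092^(1/2) = 28.86 m³/s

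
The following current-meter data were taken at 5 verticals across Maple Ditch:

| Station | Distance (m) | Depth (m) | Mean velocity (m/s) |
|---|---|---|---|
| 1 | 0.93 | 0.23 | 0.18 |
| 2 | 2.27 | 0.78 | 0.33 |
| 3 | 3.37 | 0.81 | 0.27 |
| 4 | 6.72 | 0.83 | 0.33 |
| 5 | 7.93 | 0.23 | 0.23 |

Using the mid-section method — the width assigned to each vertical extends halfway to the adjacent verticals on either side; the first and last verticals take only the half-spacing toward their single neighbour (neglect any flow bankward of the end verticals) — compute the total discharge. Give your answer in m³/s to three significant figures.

w_1 = (2.27 − 0.93)/2 = 0.67 m; q_1 = 0.18 × 0.23 × 0.67 = 0.02774 m³/s
w_2 = (3.37 − 0.93)/2 = 1.22 m; q_2 = 0.33 × 0.78 × 1.22 = 0.3140 m³/s
w_3 = (6.72 − 2.27)/2 = 2.225 m; q_3 = 0.27 × 0.81 × 2.225 = 0.4866 m³/s
w_4 = (7.93 − 3.37)/2 = 2.28 m; q_4 = 0.33 × 0.83 × 2.28 = 0.6245 m³/s
w_5 = (7.93 − 6.72)/2 = 0.605 m; q_5 = 0.23 × 0.23 × 0.605 = 0.03200 m³/s
Q = Σ qᵢ = 1.485 m³/s

1.48 m³/s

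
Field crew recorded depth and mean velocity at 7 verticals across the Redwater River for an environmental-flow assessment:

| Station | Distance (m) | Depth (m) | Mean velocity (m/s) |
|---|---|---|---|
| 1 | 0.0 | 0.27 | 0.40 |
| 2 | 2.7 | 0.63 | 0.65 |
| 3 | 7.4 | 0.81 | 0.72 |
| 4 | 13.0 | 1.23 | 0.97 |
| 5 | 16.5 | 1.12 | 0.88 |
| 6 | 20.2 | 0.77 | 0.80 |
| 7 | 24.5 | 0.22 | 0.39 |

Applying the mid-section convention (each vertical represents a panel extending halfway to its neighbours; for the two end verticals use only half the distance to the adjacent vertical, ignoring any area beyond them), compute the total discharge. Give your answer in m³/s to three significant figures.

16.3 m³/s

w_1 = (2.7 − 0.0)/2 = 1.35 m; q_1 = 0.40 × 0.27 × 1.35 = 0.1458 m³/s
w_2 = (7.4 − 0.0)/2 = 3.7 m; q_2 = 0.65 × 0.63 × 3.7 = 1.515 m³/s
w_3 = (13.0 − 2.7)/2 = 5.15 m; q_3 = 0.72 × 0.81 × 5.15 = 3.003 m³/s
w_4 = (16.5 − 7.4)/2 = 4.55 m; q_4 = 0.97 × 1.23 × 4.55 = 5.429 m³/s
w_5 = (20.2 − 13.0)/2 = 3.6 m; q_5 = 0.88 × 1.12 × 3.6 = 3.548 m³/s
w_6 = (24.5 − 16.5)/2 = 4 m; q_6 = 0.80 × 0.77 × 4 = 2.464 m³/s
w_7 = (24.5 − 20.2)/2 = 2.15 m; q_7 = 0.39 × 0.22 × 2.15 = 0.1845 m³/s
Q = Σ qᵢ = 16.29 m³/s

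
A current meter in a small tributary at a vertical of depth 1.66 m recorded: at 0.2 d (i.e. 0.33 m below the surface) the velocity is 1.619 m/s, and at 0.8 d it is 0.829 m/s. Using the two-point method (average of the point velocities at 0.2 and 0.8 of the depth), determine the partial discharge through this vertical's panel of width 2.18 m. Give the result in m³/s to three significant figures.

4.43 m³/s

v̄ = (1.619 + 0.829) / 2 = 1.224 m/s
q = v̄ × d × w = 1.224 × 1.66 × 2.18 = 4.429 m³/s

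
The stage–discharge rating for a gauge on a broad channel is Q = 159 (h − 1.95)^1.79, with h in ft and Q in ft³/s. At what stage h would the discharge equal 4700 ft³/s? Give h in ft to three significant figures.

h − h₀ = (Q/C)^(1/b) = (4700/159)^(1/1.79) = 6.632 ft
h = 1.95 + 6.632 = 8.582 ft

8.58 ft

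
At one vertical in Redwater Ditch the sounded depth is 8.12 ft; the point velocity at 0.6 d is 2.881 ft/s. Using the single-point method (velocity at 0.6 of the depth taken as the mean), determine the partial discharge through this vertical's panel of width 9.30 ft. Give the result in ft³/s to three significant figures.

218 ft³/s

v̄ = v₀.₆ = 2.881 ft/s
q = v̄ × d × w = 2.881 × 8.12 × 9.30 = 217.6 ft³/s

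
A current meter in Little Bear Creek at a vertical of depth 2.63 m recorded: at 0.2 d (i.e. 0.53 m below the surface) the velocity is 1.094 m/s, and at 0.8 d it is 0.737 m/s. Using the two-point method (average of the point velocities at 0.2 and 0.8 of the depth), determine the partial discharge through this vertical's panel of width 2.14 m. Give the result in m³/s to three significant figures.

v̄ = (1.094 + 0.737) / 2 = 0.9155 m/s
q = v̄ × d × w = 0.9155 × 2.63 × 2.14 = 5.153 m³/s

5.15 m³/s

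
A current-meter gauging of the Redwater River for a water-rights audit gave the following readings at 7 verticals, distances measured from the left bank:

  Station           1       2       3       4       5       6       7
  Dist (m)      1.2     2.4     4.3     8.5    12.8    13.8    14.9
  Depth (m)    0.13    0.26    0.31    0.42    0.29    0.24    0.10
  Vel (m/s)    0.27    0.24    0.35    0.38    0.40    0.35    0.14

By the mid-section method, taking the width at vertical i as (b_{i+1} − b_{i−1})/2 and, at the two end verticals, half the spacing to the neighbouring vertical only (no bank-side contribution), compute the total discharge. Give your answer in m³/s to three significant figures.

1.53 m³/s

w_1 = (2.4 − 1.2)/2 = 0.6 m; q_1 = 0.27 × 0.13 × 0.6 = 0.02106 m³/s
w_2 = (4.3 − 1.2)/2 = 1.55 m; q_2 = 0.24 × 0.26 × 1.55 = 0.09672 m³/s
w_3 = (8.5 − 2.4)/2 = 3.05 m; q_3 = 0.35 × 0.31 × 3.05 = 0.3309 m³/s
w_4 = (12.8 − 4.3)/2 = 4.25 m; q_4 = 0.38 × 0.42 × 4.25 = 0.6783 m³/s
w_5 = (13.8 − 8.5)/2 = 2.65 m; q_5 = 0.40 × 0.29 × 2.65 = 0.3074 m³/s
w_6 = (14.9 − 12.8)/2 = 1.05 m; q_6 = 0.35 × 0.24 × 1.05 = 0.08820 m³/s
w_7 = (14.9 − 13.8)/2 = 0.55 m; q_7 = 0.14 × 0.10 × 0.55 = 0.007700 m³/s
Q = Σ qᵢ = 1.530 m³/s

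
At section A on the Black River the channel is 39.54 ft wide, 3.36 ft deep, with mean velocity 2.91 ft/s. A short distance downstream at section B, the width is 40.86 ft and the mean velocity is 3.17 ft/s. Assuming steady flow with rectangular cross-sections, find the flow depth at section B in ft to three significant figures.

Q = A₁V₁ = (39.54×3.36) × 2.91 = 386.6 ft³/s
d₂ = Q/(b₂ V₂) = 386.6/(40.86×3.17) = 2.985 ft

2.98 ft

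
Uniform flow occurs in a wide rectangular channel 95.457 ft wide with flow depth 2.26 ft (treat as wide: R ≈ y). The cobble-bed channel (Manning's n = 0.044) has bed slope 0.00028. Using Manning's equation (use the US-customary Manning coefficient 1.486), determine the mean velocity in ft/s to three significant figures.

A = b·y = 95.457 × 2.26 = 215.7 ft²
Wide channel: R ≈ y = 2.26 ft
Q = (1.486/n)·A·R^(2/3)·S^(1/2) = (1.486/0.044) × 215.7 × 2.260^(2/3) × 0.00028^(1/2) = 210.0 ft³/s
V = Q/A = 210.0/215.7 = 0.9732 ft/s

0.973 ft/s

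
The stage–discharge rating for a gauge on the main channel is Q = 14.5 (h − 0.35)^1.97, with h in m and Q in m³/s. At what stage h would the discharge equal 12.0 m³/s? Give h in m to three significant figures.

h − h₀ = (Q/C)^(1/b) = (12.0/14.5)^(1/1.97) = 0.9084 m
h = 0.35 + 0.9084 = 1.258 m

1.26 m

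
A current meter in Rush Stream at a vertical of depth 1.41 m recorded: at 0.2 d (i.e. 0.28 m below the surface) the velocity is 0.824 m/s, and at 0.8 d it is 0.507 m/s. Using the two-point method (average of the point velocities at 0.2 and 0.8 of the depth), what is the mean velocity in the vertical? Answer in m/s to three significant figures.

v̄ = (0.824 + 0.507) / 2 = 0.6655 m/s

0.666 m/s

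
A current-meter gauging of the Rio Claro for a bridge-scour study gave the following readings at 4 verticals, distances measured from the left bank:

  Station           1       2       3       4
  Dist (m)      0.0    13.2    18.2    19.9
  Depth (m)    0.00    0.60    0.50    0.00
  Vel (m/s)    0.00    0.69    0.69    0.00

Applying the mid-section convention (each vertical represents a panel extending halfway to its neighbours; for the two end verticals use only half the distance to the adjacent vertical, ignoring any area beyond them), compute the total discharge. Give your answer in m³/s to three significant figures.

w_2 = (18.2 − 0.0)/2 = 9.1 m; q_2 = 0.69 × 0.60 × 9.1 = 3.767 m³/s
w_3 = (19.9 − 13.2)/2 = 3.35 m; q_3 = 0.69 × 0.50 × 3.35 = 1.156 m³/s
Stations 1, 4 contribute zero (depth or velocity is 0).
Q = Σ qᵢ = 4.923 m³/s

4.92 m³/s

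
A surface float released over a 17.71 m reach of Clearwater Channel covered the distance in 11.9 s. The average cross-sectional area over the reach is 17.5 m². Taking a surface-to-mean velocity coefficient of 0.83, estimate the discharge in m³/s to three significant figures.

v_surface = L / t̄ = 17.71 / 11.9 = 1.488 m/s
v_mean = 0.83 × 1.488 = 1.235 m/s
Q = A × v_mean = 17.5 × 1.235 = 21.62 m³/s

21.6 m³/s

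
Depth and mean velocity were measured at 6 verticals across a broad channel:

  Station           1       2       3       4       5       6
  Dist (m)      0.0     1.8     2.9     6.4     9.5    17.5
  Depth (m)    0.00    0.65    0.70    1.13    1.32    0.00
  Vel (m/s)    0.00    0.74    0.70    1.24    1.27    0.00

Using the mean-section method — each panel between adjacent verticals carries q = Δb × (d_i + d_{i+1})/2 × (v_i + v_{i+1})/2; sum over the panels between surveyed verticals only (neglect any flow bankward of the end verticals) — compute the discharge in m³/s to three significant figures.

Panel 1-2: Δb = 1.8 m, d̄ = (0.00+0.65)/2 = 0.325, v̄ = (0.00+0.74)/2 = 0.37 → q = 1.8×0.325×0.37 = 0.2165 m³/s
Panel 2-3: Δb = 1.1 m, d̄ = (0.65+0.70)/2 = 0.675, v̄ = (0.74+0.70)/2 = 0.72 → q = 1.1×0.675×0.72 = 0.5346 m³/s
Panel 3-4: Δb = 3.5 m, d̄ = (0.70+1.13)/2 = 0.915, v̄ = (0.70+1.24)/2 = 0.97 → q = 3.5×0.915×0.97 = 3.106 m³/s
Panel 4-5: Δb = 3.1 m, d̄ = (1.13+1.32)/2 = 1.225, v̄ = (1.24+1.27)/2 = 1.255 → q = 3.1×1.225×1.255 = 4.766 m³/s
Panel 5-6: Δb = 8 m, d̄ = (1.32+0.00)/2 = 0.66, v̄ = (1.27+0.00)/2 = 0.635 → q = 8×0.66×0.635 = 3.353 m³/s
Q = Σ q = 11.98 m³/s

12.0 m³/s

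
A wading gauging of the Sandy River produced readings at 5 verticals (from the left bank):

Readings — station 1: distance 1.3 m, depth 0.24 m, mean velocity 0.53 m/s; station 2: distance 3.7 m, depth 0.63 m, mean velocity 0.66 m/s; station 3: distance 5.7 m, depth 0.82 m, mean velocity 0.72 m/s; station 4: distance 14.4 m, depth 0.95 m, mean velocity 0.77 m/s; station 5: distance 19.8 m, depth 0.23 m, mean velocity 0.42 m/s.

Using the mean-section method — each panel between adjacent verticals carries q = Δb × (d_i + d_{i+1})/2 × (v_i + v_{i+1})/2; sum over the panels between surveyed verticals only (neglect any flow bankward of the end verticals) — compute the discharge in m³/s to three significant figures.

9.25 m³/s

Panel 1-2: Δb = 2.4 m, d̄ = (0.24+0.63)/2 = 0.435, v̄ = (0.53+0.66)/2 = 0.595 → q = 2.4×0.435×0.595 = 0.6212 m³/s
Panel 2-3: Δb = 2 m, d̄ = (0.63+0.82)/2 = 0.725, v̄ = (0.66+0.72)/2 = 0.69 → q = 2×0.725×0.69 = 1.001 m³/s
Panel 3-4: Δb = 8.7 m, d̄ = (0.82+0.95)/2 = 0.885, v̄ = (0.72+0.77)/2 = 0.745 → q = 8.7×0.885×0.745 = 5.736 m³/s
Panel 4-5: Δb = 5.4 m, d̄ = (0.95+0.23)/2 = 0.59, v̄ = (0.77+0.42)/2 = 0.595 → q = 5.4×0.59×0.595 = 1.896 m³/s
Q = Σ q = 9.253 m³/s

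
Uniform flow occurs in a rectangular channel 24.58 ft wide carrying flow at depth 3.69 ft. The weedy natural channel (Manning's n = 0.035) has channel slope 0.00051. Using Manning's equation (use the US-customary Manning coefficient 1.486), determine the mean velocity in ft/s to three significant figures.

1.92 ft/s

A = b·y = 24.58 × 3.69 = 90.70 ft²
P = b + 2y = 24.58 + 2×3.69 = 31.96 ft
R = A/P = 90.70/31.96 = 2.838 ft
Q = (1.486/n)·A·R^(2/3)·S^(1/2) = (1.486/0.035) × 90.70 × 2.838^(2/3) × 0.00051^(1/2) = 174.3 ft³/s
V = Q/A = 174.3/90.70 = 1.922 ft/s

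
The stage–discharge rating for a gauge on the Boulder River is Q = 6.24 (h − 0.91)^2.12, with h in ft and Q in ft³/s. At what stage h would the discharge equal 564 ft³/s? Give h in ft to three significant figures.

h − h₀ = (Q/C)^(1/b) = (564/6.24)^(1/2.12) = 8.369 ft
h = 0.91 + 8.369 = 9.279 ft

9.28 ft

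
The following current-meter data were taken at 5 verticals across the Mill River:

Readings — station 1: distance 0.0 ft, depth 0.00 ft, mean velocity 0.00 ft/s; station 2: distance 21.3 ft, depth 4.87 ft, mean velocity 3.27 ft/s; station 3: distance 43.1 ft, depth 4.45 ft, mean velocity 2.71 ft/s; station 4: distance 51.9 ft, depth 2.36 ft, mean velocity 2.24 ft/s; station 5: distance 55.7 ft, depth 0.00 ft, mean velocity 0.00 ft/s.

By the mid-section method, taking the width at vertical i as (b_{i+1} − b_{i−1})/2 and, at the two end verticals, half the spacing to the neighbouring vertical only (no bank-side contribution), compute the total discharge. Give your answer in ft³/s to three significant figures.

561 ft³/s

w_2 = (43.1 − 0.0)/2 = 21.55 ft; q_2 = 3.27 × 4.87 × 21.55 = 343.2 ft³/s
w_3 = (51.9 − 21.3)/2 = 15.3 ft; q_3 = 2.71 × 4.45 × 15.3 = 184.5 ft³/s
w_4 = (55.7 − 43.1)/2 = 6.3 ft; q_4 = 2.24 × 2.36 × 6.3 = 33.30 ft³/s
Stations 1, 5 contribute zero (depth or velocity is 0).
Q = Σ qᵢ = 561.0 ft³/s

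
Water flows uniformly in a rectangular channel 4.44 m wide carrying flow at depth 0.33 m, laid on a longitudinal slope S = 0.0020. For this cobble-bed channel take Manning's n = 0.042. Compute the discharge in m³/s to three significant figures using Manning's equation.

0.679 m³/s

A = b·y = 4.44 × 0.33 = 1.465 m²
P = b + 2y = 4.44 + 2×0.33 = 5.100 m
R = A/P = 1.465/5.100 = 0.2873 m
Q = (1/n)·A·R^(2/3)·S^(1/2) = (1/0.042) × 1.465 × 0.2873^(2/3) × 0.0020^(1/2) = 0.6793 m³/s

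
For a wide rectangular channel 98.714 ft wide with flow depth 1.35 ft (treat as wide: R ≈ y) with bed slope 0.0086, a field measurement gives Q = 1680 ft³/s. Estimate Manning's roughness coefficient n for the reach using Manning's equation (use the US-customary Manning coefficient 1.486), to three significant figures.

A = b·y = 98.714 × 1.35 = 133.3 ft²
Wide channel: R ≈ y = 1.35 ft
n = (1.486/Q)·A·R^(2/3)·S^(1/2) = (1.486/1680) × 133.3 × 1.221 × 0.09274 = 0.01335

0.0134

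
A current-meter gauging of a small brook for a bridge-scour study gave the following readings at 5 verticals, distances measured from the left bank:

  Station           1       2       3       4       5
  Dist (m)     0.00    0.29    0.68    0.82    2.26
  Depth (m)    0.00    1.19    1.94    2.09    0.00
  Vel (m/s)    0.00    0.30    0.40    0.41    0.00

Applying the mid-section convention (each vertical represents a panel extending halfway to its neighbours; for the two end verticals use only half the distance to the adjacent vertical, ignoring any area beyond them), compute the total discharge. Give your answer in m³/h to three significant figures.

3610 m³/h

w_2 = (0.68 − 0.00)/2 = 0.34 m; q_2 = 0.30 × 1.19 × 0.34 = 0.1214 m³/s
w_3 = (0.82 − 0.29)/2 = 0.265 m; q_3 = 0.40 × 1.94 × 0.265 = 0.2056 m³/s
w_4 = (2.26 − 0.68)/2 = 0.79 m; q_4 = 0.41 × 2.09 × 0.79 = 0.6770 m³/s
Stations 1, 5 contribute zero (depth or velocity is 0).
Q = Σ qᵢ = 1.004 m³/s
= 1.004 × 3600 = 3614 m³/h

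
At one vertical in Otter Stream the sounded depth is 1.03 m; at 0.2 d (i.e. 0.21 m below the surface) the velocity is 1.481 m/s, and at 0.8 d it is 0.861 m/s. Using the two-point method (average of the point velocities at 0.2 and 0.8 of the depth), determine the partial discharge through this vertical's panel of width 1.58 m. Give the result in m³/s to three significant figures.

1.91 m³/s

v̄ = (1.481 + 0.861) / 2 = 1.171 m/s
q = v̄ × d × w = 1.171 × 1.03 × 1.58 = 1.906 m³/s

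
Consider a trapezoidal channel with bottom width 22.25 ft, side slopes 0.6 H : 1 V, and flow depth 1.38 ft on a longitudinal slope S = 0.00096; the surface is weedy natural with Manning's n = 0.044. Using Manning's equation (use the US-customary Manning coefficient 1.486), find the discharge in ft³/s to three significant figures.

38.7 ft³/s

A = (b + z·y)·y = (22.25 + 0.6×1.38)×1.38 = 31.85 ft²
P = b + 2y√(1+z²) = 22.25 + 2×1.38×√(1+0.6²) = 25.47 ft
R = A/P = 31.85/25.47 = 1.250 ft
Q = (1.486/n)·A·R^(2/3)·S^(1/2) = (1.486/0.044) × 31.85 × 1.250^(2/3) × 0.00096^(1/2) = 38.68 ft³/s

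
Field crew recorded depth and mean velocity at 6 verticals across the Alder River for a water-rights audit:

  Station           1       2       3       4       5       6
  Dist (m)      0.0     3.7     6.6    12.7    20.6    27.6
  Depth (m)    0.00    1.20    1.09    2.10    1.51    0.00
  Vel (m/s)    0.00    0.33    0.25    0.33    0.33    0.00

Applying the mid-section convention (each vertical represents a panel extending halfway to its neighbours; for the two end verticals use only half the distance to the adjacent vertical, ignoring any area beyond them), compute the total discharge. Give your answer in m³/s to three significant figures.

11.1 m³/s

w_2 = (6.6 − 0.0)/2 = 3.3 m; q_2 = 0.33 × 1.20 × 3.3 = 1.307 m³/s
w_3 = (12.7 − 3.7)/2 = 4.5 m; q_3 = 0.25 × 1.09 × 4.5 = 1.226 m³/s
w_4 = (20.6 − 6.6)/2 = 7 m; q_4 = 0.33 × 2.10 × 7 = 4.851 m³/s
w_5 = (27.6 − 12.7)/2 = 7.45 m; q_5 = 0.33 × 1.51 × 7.45 = 3.712 m³/s
Stations 1, 6 contribute zero (depth or velocity is 0).
Q = Σ qᵢ = 11.10 m³/s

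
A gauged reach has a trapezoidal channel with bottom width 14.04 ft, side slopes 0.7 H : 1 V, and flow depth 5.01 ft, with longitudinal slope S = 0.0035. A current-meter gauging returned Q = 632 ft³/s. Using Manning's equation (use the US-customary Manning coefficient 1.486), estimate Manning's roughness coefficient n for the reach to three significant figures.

0.0274

A = (b + z·y)·y = (14.04 + 0.7×5.01)×5.01 = 87.91 ft²
P = b + 2y√(1+z²) = 14.04 + 2×5.01×√(1+0.7²) = 26.27 ft
R = A/P = 87.91/26.27 = 3.346 ft
n = (1.486/Q)·A·R^(2/3)·S^(1/2) = (1.486/632) × 87.91 × 2.237 × 0.05916 = 0.02736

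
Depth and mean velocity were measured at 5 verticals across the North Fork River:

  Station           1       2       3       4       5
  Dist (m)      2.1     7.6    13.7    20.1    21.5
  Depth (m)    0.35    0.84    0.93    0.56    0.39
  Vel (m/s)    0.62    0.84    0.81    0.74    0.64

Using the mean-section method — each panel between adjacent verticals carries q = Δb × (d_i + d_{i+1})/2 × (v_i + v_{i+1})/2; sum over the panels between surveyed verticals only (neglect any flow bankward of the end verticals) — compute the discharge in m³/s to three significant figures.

Panel 1-2: Δb = 5.5 m, d̄ = (0.35+0.84)/2 = 0.595, v̄ = (0.62+0.84)/2 = 0.73 → q = 5.5×0.595×0.73 = 2.389 m³/s
Panel 2-3: Δb = 6.1 m, d̄ = (0.84+0.93)/2 = 0.885, v̄ = (0.84+0.81)/2 = 0.825 → q = 6.1×0.885×0.825 = 4.454 m³/s
Panel 3-4: Δb = 6.4 m, d̄ = (0.93+0.56)/2 = 0.745, v̄ = (0.81+0.74)/2 = 0.775 → q = 6.4×0.745×0.775 = 3.695 m³/s
Panel 4-5: Δb = 1.4 m, d̄ = (0.56+0.39)/2 = 0.475, v̄ = (0.74+0.64)/2 = 0.69 → q = 1.4×0.475×0.69 = 0.4589 m³/s
Q = Σ q = 11.00 m³/s

11.0 m³/s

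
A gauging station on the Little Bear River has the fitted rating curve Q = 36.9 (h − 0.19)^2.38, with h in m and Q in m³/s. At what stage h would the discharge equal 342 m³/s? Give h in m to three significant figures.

2.74 m

h − h₀ = (Q/C)^(1/b) = (342/36.9)^(1/2.38) = 2.549 m
h = 0.19 + 2.549 = 2.739 m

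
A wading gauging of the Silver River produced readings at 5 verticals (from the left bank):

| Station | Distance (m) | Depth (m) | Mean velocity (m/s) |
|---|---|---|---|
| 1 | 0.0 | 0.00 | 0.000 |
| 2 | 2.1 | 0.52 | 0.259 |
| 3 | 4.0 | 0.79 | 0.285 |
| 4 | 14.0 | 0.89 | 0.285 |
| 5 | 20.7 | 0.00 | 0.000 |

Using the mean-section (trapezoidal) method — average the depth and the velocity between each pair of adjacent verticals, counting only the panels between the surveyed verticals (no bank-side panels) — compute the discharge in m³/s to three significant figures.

Panel 1-2: Δb = 2.1 m, d̄ = (0.00+0.52)/2 = 0.26, v̄ = (0.000+0.259)/2 = 0.1295 → q = 2.1×0.26×0.1295 = 0.07071 m³/s
Panel 2-3: Δb = 1.9 m, d̄ = (0.52+0.79)/2 = 0.655, v̄ = (0.259+0.285)/2 = 0.272 → q = 1.9×0.655×0.272 = 0.3385 m³/s
Panel 3-4: Δb = 10 m, d̄ = (0.79+0.89)/2 = 0.84, v̄ = (0.285+0.285)/2 = 0.285 → q = 10×0.84×0.285 = 2.394 m³/s
Panel 4-5: Δb = 6.7 m, d̄ = (0.89+0.00)/2 = 0.445, v̄ = (0.285+0.000)/2 = 0.1425 → q = 6.7×0.445×0.1425 = 0.4249 m³/s
Q = Σ q = 3.228 m³/s

3.23 m³/s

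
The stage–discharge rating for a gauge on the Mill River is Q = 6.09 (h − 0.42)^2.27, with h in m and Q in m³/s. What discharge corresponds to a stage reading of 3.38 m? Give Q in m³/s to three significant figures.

71.5 m³/s

Q = 6.09 × (3.38 − 0.42)^2.27 = 6.09 × 2.96^2.27 = 71.52 m³/s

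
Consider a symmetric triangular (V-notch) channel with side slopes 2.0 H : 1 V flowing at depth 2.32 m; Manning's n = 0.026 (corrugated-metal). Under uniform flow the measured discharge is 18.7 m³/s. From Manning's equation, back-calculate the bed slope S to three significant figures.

A = z·y² = 2.0×2.32² = 10.76 m²
P = 2y√(1+z²) = 2×2.32×√(1+2.0²) = 10.38 m
R = A/P = 10.76/10.38 = 1.038 m
S = (Q·n / (1·A·R^(2/3)))² = (18.7×0.026 / (1×10.76×1.025))² = 0.001942

0.00194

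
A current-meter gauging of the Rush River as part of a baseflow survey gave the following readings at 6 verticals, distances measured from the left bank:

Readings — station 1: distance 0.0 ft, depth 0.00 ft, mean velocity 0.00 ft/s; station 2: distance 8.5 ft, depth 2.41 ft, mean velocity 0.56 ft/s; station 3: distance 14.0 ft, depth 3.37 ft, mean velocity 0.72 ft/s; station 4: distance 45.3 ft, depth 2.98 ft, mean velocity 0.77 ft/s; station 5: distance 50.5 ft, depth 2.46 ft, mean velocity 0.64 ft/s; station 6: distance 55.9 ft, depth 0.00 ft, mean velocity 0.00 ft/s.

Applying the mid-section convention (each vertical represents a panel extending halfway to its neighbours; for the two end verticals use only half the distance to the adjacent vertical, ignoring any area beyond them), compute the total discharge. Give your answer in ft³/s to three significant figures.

w_2 = (14.0 − 0.0)/2 = 7 ft; q_2 = 0.56 × 2.41 × 7 = 9.447 ft³/s
w_3 = (45.3 − 8.5)/2 = 18.4 ft; q_3 = 0.72 × 3.37 × 18.4 = 44.65 ft³/s
w_4 = (50.5 − 14.0)/2 = 18.25 ft; q_4 = 0.77 × 2.98 × 18.25 = 41.88 ft³/s
w_5 = (55.9 − 45.3)/2 = 5.3 ft; q_5 = 0.64 × 2.46 × 5.3 = 8.344 ft³/s
Stations 1, 6 contribute zero (depth or velocity is 0).
Q = Σ qᵢ = 104.3 ft³/s

104 ft³/s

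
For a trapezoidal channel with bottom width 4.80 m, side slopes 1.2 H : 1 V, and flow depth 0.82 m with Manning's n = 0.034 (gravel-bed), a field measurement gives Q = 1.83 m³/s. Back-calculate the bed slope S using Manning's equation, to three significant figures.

0.000309

A = (b + z·y)·y = (4.80 + 1.2×0.82)×0.82 = 4.743 m²
P = b + 2y√(1+z²) = 4.80 + 2×0.82×√(1+1.2²) = 7.362 m
R = A/P = 4.743/7.362 = 0.6443 m
S = (Q·n / (1·A·R^(2/3)))² = (1.83×0.034 / (1×4.743×0.7459))² = 0.0003093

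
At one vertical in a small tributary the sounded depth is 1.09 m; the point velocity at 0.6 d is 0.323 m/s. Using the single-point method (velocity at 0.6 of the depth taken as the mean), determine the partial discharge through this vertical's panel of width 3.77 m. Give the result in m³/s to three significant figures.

v̄ = v₀.₆ = 0.323 m/s
q = v̄ × d × w = 0.3230 × 1.09 × 3.77 = 1.327 m³/s

1.33 m³/s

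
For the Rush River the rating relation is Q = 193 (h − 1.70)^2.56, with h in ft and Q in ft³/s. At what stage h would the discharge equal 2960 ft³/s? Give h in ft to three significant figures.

4.61 ft

h − h₀ = (Q/C)^(1/b) = (2960/193)^(1/2.56) = 2.905 ft
h = 1.70 + 2.905 = 4.605 ft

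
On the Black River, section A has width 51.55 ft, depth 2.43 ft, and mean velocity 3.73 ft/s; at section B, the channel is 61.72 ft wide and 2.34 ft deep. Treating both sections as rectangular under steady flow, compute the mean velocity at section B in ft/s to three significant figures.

Q = A₁V₁ = (51.55×2.43) × 3.73 = 467.2 ft³/s
A₂ = 61.72 × 2.34 = 144.4 ft²
V₂ = Q/A₂ = 467.2/144.4 = 3.235 ft/s

3.24 ft/s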